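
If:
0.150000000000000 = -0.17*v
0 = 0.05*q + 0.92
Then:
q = -18.40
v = -0.88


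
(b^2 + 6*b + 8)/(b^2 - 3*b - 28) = (b + 2)/(b - 7)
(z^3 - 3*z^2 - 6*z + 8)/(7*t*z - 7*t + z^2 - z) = (z^2 - 2*z - 8)/(7*t + z)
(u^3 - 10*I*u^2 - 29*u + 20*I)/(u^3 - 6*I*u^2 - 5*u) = (u - 4*I)/u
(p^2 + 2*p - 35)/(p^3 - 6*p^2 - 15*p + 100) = (p + 7)/(p^2 - p - 20)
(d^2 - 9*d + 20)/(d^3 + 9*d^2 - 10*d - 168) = (d - 5)/(d^2 + 13*d + 42)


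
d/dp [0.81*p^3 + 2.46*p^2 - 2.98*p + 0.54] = 2.43*p^2 + 4.92*p - 2.98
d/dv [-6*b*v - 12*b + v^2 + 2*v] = -6*b + 2*v + 2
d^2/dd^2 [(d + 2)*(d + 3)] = 2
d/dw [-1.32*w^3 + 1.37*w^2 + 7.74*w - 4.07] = -3.96*w^2 + 2.74*w + 7.74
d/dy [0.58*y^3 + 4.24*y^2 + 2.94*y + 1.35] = 1.74*y^2 + 8.48*y + 2.94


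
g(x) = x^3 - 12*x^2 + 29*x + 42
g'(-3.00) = 128.00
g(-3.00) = -180.00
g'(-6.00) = 281.00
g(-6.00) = -780.00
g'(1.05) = 7.11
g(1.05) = 60.38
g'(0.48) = 18.17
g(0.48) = 53.27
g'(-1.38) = 67.83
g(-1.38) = -23.50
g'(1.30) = 2.87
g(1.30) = 61.62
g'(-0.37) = 38.29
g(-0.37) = 29.58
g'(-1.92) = 86.14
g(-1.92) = -64.99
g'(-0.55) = 43.11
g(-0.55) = 22.25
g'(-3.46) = 147.95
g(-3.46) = -243.42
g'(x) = 3*x^2 - 24*x + 29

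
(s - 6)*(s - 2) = s^2 - 8*s + 12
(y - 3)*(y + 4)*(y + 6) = y^3 + 7*y^2 - 6*y - 72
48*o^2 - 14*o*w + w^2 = (-8*o + w)*(-6*o + w)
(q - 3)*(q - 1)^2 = q^3 - 5*q^2 + 7*q - 3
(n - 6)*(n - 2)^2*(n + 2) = n^4 - 8*n^3 + 8*n^2 + 32*n - 48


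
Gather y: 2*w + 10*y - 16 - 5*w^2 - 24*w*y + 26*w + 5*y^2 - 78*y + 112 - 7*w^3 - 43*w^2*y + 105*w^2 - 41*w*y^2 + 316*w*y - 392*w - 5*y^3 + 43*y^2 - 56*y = -7*w^3 + 100*w^2 - 364*w - 5*y^3 + y^2*(48 - 41*w) + y*(-43*w^2 + 292*w - 124) + 96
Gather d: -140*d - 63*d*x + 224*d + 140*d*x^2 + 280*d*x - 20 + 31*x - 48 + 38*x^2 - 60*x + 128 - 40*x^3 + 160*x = d*(140*x^2 + 217*x + 84) - 40*x^3 + 38*x^2 + 131*x + 60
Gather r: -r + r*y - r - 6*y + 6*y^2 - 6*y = r*(y - 2) + 6*y^2 - 12*y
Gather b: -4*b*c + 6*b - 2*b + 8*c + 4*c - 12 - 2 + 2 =b*(4 - 4*c) + 12*c - 12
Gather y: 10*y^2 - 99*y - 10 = 10*y^2 - 99*y - 10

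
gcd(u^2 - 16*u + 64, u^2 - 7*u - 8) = u - 8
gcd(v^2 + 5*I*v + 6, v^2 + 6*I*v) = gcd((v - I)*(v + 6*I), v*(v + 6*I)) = v + 6*I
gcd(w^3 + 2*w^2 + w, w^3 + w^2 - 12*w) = w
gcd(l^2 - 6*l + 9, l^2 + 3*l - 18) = l - 3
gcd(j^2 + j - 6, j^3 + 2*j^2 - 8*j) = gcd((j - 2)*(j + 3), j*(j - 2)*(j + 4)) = j - 2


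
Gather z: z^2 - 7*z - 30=z^2 - 7*z - 30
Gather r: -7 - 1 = -8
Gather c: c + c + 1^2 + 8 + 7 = 2*c + 16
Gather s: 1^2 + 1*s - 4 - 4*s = -3*s - 3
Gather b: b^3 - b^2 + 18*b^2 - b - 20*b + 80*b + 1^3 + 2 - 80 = b^3 + 17*b^2 + 59*b - 77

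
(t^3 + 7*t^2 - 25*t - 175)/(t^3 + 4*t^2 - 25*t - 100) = (t + 7)/(t + 4)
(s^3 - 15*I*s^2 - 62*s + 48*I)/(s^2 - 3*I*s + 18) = (s^2 - 9*I*s - 8)/(s + 3*I)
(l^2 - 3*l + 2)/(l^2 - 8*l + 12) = (l - 1)/(l - 6)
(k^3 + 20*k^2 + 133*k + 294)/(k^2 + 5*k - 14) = (k^2 + 13*k + 42)/(k - 2)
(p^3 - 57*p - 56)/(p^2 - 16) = (p^3 - 57*p - 56)/(p^2 - 16)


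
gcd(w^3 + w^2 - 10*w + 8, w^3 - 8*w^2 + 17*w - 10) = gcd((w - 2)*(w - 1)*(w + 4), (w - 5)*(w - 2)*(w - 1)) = w^2 - 3*w + 2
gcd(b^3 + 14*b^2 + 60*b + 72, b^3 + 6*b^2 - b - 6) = b + 6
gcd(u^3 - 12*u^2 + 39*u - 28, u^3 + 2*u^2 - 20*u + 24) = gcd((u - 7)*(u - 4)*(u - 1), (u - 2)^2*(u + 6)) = 1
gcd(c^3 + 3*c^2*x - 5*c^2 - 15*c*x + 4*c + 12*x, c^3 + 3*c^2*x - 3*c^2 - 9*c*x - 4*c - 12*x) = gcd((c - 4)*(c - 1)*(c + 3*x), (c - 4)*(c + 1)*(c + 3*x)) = c^2 + 3*c*x - 4*c - 12*x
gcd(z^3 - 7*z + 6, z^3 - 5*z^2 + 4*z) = z - 1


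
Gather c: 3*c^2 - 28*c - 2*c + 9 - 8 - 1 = 3*c^2 - 30*c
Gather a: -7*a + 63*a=56*a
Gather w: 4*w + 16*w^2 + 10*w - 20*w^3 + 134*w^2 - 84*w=-20*w^3 + 150*w^2 - 70*w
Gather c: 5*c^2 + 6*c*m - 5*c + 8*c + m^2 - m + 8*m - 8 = 5*c^2 + c*(6*m + 3) + m^2 + 7*m - 8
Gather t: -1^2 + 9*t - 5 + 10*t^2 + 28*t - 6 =10*t^2 + 37*t - 12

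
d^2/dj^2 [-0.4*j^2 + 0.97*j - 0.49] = -0.800000000000000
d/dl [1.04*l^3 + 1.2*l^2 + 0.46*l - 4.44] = 3.12*l^2 + 2.4*l + 0.46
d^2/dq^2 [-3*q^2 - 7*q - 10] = -6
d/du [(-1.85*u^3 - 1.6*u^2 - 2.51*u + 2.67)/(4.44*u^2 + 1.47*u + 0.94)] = (-8.21400000000001*u^4 - 5.439*u^3 + 3.5754*u^2 - 26.7176*u - 6.2843)/(19.7136*u^4 + 13.0536*u^3 + 10.5081*u^2 + 2.7636*u + 0.8836)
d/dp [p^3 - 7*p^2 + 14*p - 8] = 3*p^2 - 14*p + 14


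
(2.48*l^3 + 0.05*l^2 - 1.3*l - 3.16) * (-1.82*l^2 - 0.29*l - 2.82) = -4.5136*l^5 - 0.8102*l^4 - 4.6421*l^3 + 5.9872*l^2 + 4.5824*l + 8.9112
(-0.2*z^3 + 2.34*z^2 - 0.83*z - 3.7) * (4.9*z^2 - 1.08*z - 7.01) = -0.98*z^5 + 11.682*z^4 - 5.1922*z^3 - 33.637*z^2 + 9.8143*z + 25.937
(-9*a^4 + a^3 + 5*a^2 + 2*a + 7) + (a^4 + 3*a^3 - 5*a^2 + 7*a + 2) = -8*a^4 + 4*a^3 + 9*a + 9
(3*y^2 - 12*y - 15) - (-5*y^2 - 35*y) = 8*y^2 + 23*y - 15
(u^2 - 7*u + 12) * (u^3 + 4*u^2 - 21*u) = u^5 - 3*u^4 - 37*u^3 + 195*u^2 - 252*u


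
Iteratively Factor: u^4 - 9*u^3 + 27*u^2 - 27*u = (u - 3)*(u^3 - 6*u^2 + 9*u) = u*(u - 3)*(u^2 - 6*u + 9) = u*(u - 3)^2*(u - 3)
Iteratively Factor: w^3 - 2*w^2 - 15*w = (w - 5)*(w^2 + 3*w) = w*(w - 5)*(w + 3)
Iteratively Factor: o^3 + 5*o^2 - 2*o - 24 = (o - 2)*(o^2 + 7*o + 12) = (o - 2)*(o + 3)*(o + 4)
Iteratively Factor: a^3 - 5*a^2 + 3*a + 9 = (a - 3)*(a^2 - 2*a - 3) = (a - 3)*(a + 1)*(a - 3)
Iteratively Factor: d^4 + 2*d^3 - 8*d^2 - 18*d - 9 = (d - 3)*(d^3 + 5*d^2 + 7*d + 3) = (d - 3)*(d + 3)*(d^2 + 2*d + 1) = (d - 3)*(d + 1)*(d + 3)*(d + 1)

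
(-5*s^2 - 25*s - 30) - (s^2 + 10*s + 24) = -6*s^2 - 35*s - 54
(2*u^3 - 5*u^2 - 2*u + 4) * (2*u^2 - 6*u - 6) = 4*u^5 - 22*u^4 + 14*u^3 + 50*u^2 - 12*u - 24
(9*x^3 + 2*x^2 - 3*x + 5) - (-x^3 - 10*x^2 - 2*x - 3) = 10*x^3 + 12*x^2 - x + 8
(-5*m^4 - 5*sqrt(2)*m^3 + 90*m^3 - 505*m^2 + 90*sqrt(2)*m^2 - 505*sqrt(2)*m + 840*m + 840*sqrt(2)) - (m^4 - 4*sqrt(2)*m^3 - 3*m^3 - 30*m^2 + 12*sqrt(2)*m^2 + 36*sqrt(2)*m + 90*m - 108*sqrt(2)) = -6*m^4 - sqrt(2)*m^3 + 93*m^3 - 475*m^2 + 78*sqrt(2)*m^2 - 541*sqrt(2)*m + 750*m + 948*sqrt(2)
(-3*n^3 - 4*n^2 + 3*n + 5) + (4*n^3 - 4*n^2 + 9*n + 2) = n^3 - 8*n^2 + 12*n + 7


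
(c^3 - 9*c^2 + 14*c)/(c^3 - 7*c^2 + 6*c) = (c^2 - 9*c + 14)/(c^2 - 7*c + 6)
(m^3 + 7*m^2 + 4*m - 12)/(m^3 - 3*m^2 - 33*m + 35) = (m^2 + 8*m + 12)/(m^2 - 2*m - 35)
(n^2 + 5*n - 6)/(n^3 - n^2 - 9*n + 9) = (n + 6)/(n^2 - 9)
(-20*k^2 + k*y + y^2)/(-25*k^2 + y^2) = (-4*k + y)/(-5*k + y)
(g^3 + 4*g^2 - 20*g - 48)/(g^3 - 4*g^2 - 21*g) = (-g^3 - 4*g^2 + 20*g + 48)/(g*(-g^2 + 4*g + 21))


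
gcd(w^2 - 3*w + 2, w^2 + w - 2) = w - 1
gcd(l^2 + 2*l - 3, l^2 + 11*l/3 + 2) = l + 3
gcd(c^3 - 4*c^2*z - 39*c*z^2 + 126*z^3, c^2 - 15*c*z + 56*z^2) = -c + 7*z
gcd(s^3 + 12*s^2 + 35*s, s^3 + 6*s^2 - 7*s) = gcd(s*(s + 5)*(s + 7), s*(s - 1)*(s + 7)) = s^2 + 7*s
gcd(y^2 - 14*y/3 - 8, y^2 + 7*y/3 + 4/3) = y + 4/3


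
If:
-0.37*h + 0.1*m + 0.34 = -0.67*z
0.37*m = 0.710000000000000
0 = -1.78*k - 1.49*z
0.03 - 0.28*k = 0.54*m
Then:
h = 9.21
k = -3.59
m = 1.92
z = 4.29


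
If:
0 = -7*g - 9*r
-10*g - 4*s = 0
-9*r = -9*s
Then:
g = 0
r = 0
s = 0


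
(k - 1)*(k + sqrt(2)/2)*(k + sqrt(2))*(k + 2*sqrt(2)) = k^4 - k^3 + 7*sqrt(2)*k^3/2 - 7*sqrt(2)*k^2/2 + 7*k^2 - 7*k + 2*sqrt(2)*k - 2*sqrt(2)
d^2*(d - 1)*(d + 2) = d^4 + d^3 - 2*d^2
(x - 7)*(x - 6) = x^2 - 13*x + 42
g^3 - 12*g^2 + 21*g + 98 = (g - 7)^2*(g + 2)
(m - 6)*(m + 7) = m^2 + m - 42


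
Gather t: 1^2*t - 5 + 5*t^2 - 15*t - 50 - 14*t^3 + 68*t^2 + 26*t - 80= -14*t^3 + 73*t^2 + 12*t - 135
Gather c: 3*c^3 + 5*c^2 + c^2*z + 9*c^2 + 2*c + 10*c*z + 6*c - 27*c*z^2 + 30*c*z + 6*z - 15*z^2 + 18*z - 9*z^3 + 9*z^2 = 3*c^3 + c^2*(z + 14) + c*(-27*z^2 + 40*z + 8) - 9*z^3 - 6*z^2 + 24*z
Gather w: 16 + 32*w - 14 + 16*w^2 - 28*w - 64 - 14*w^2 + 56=2*w^2 + 4*w - 6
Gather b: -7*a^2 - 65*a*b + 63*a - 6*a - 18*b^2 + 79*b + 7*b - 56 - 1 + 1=-7*a^2 + 57*a - 18*b^2 + b*(86 - 65*a) - 56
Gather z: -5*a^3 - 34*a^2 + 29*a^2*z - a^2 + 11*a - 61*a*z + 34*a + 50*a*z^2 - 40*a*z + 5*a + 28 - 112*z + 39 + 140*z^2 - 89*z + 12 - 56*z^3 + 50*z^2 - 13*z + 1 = -5*a^3 - 35*a^2 + 50*a - 56*z^3 + z^2*(50*a + 190) + z*(29*a^2 - 101*a - 214) + 80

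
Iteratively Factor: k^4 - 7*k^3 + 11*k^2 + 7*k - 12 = (k - 3)*(k^3 - 4*k^2 - k + 4) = (k - 3)*(k - 1)*(k^2 - 3*k - 4) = (k - 3)*(k - 1)*(k + 1)*(k - 4)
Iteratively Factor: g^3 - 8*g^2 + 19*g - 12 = (g - 4)*(g^2 - 4*g + 3) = (g - 4)*(g - 3)*(g - 1)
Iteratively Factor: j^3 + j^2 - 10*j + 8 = (j - 2)*(j^2 + 3*j - 4) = (j - 2)*(j + 4)*(j - 1)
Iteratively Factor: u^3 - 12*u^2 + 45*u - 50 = (u - 2)*(u^2 - 10*u + 25) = (u - 5)*(u - 2)*(u - 5)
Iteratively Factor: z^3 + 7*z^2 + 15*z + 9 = (z + 1)*(z^2 + 6*z + 9) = (z + 1)*(z + 3)*(z + 3)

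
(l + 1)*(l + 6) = l^2 + 7*l + 6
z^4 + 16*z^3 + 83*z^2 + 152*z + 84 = (z + 1)*(z + 2)*(z + 6)*(z + 7)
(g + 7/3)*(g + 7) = g^2 + 28*g/3 + 49/3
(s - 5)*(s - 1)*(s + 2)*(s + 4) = s^4 - 23*s^2 - 18*s + 40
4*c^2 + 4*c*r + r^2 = (2*c + r)^2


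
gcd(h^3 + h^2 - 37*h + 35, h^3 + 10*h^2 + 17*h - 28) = h^2 + 6*h - 7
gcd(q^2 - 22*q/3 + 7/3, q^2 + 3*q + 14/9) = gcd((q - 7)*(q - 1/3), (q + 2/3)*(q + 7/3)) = 1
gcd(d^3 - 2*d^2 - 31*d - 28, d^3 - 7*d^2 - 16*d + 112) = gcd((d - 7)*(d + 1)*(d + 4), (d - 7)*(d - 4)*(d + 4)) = d^2 - 3*d - 28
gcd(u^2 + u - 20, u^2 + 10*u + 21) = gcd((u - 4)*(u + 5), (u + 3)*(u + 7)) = 1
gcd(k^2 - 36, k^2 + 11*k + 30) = k + 6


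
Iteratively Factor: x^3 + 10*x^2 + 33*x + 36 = (x + 4)*(x^2 + 6*x + 9) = (x + 3)*(x + 4)*(x + 3)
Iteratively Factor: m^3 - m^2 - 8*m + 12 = (m + 3)*(m^2 - 4*m + 4) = (m - 2)*(m + 3)*(m - 2)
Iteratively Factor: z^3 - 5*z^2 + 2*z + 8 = (z - 4)*(z^2 - z - 2) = (z - 4)*(z + 1)*(z - 2)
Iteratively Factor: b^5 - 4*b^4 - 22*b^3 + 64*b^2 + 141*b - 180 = (b - 1)*(b^4 - 3*b^3 - 25*b^2 + 39*b + 180) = (b - 1)*(b + 3)*(b^3 - 6*b^2 - 7*b + 60) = (b - 1)*(b + 3)^2*(b^2 - 9*b + 20) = (b - 5)*(b - 1)*(b + 3)^2*(b - 4)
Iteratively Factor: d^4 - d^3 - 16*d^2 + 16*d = (d - 4)*(d^3 + 3*d^2 - 4*d) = d*(d - 4)*(d^2 + 3*d - 4) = d*(d - 4)*(d - 1)*(d + 4)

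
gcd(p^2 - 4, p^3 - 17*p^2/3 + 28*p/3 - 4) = p - 2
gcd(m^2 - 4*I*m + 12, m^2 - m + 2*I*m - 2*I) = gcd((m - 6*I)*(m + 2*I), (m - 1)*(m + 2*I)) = m + 2*I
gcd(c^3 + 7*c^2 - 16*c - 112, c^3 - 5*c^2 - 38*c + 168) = c - 4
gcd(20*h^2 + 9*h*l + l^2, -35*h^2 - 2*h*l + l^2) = 5*h + l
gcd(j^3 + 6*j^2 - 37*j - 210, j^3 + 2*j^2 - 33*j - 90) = j^2 - j - 30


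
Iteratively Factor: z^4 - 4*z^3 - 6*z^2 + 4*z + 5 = (z - 5)*(z^3 + z^2 - z - 1) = (z - 5)*(z - 1)*(z^2 + 2*z + 1) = (z - 5)*(z - 1)*(z + 1)*(z + 1)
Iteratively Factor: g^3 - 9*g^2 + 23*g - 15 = (g - 3)*(g^2 - 6*g + 5) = (g - 3)*(g - 1)*(g - 5)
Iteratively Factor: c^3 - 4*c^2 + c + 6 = (c - 2)*(c^2 - 2*c - 3) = (c - 3)*(c - 2)*(c + 1)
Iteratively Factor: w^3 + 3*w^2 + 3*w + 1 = (w + 1)*(w^2 + 2*w + 1) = (w + 1)^2*(w + 1)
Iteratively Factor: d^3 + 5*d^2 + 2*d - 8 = (d + 4)*(d^2 + d - 2) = (d - 1)*(d + 4)*(d + 2)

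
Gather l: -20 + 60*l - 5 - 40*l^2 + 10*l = -40*l^2 + 70*l - 25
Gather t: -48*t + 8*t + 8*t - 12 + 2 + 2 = -32*t - 8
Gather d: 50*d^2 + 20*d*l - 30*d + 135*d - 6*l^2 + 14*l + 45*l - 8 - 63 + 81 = 50*d^2 + d*(20*l + 105) - 6*l^2 + 59*l + 10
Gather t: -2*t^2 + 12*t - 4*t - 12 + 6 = -2*t^2 + 8*t - 6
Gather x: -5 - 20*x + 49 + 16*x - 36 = 8 - 4*x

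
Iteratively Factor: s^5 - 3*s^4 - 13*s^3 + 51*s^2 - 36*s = (s + 4)*(s^4 - 7*s^3 + 15*s^2 - 9*s) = (s - 3)*(s + 4)*(s^3 - 4*s^2 + 3*s) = s*(s - 3)*(s + 4)*(s^2 - 4*s + 3) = s*(s - 3)*(s - 1)*(s + 4)*(s - 3)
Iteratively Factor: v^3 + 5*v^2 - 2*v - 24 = (v + 3)*(v^2 + 2*v - 8) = (v + 3)*(v + 4)*(v - 2)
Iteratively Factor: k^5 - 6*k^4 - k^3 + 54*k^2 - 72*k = (k)*(k^4 - 6*k^3 - k^2 + 54*k - 72) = k*(k - 3)*(k^3 - 3*k^2 - 10*k + 24) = k*(k - 3)*(k + 3)*(k^2 - 6*k + 8) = k*(k - 4)*(k - 3)*(k + 3)*(k - 2)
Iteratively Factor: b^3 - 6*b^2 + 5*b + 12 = (b - 3)*(b^2 - 3*b - 4) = (b - 4)*(b - 3)*(b + 1)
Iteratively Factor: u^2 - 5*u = (u)*(u - 5)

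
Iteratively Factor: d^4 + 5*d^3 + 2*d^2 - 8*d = (d)*(d^3 + 5*d^2 + 2*d - 8) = d*(d + 4)*(d^2 + d - 2) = d*(d - 1)*(d + 4)*(d + 2)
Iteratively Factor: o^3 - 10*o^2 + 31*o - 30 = (o - 5)*(o^2 - 5*o + 6) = (o - 5)*(o - 3)*(o - 2)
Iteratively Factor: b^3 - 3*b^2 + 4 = (b - 2)*(b^2 - b - 2) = (b - 2)*(b + 1)*(b - 2)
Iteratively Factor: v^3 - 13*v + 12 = (v + 4)*(v^2 - 4*v + 3) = (v - 1)*(v + 4)*(v - 3)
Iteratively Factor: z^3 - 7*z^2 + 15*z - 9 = (z - 1)*(z^2 - 6*z + 9) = (z - 3)*(z - 1)*(z - 3)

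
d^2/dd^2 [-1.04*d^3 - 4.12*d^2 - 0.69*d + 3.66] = -6.24*d - 8.24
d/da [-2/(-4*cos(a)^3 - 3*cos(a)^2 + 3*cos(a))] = 12*(sin(2*a) + sin(3*a))/((cos(2*a) + 1)*(3*cos(a) + 2*cos(2*a) - 1)^2)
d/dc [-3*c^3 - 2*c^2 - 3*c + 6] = -9*c^2 - 4*c - 3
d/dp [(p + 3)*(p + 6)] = 2*p + 9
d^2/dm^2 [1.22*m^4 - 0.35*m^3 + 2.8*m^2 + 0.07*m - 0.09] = 14.64*m^2 - 2.1*m + 5.6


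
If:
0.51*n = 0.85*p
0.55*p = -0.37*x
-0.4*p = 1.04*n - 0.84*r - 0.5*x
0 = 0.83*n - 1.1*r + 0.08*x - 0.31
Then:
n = -0.21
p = -0.12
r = -0.42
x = 0.18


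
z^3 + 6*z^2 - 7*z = z*(z - 1)*(z + 7)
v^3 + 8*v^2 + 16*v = v*(v + 4)^2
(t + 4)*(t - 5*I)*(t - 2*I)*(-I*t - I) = -I*t^4 - 7*t^3 - 5*I*t^3 - 35*t^2 + 6*I*t^2 - 28*t + 50*I*t + 40*I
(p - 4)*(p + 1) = p^2 - 3*p - 4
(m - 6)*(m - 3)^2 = m^3 - 12*m^2 + 45*m - 54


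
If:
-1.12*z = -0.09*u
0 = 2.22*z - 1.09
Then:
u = 6.11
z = 0.49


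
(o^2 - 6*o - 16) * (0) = 0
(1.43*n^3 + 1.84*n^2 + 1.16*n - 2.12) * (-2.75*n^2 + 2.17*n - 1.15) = -3.9325*n^5 - 1.9569*n^4 - 0.8417*n^3 + 6.2312*n^2 - 5.9344*n + 2.438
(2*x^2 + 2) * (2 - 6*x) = -12*x^3 + 4*x^2 - 12*x + 4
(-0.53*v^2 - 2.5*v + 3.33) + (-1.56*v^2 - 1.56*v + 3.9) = -2.09*v^2 - 4.06*v + 7.23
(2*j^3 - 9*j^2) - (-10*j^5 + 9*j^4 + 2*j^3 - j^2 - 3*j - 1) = 10*j^5 - 9*j^4 - 8*j^2 + 3*j + 1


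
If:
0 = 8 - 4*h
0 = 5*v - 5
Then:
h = 2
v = 1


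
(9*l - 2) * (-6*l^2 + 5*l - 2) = -54*l^3 + 57*l^2 - 28*l + 4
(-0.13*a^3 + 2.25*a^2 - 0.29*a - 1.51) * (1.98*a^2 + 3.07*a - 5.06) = -0.2574*a^5 + 4.0559*a^4 + 6.9911*a^3 - 15.2651*a^2 - 3.1683*a + 7.6406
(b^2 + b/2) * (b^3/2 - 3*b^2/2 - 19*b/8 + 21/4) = b^5/2 - 5*b^4/4 - 25*b^3/8 + 65*b^2/16 + 21*b/8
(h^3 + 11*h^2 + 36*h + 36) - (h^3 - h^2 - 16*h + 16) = 12*h^2 + 52*h + 20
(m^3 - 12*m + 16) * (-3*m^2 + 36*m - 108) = -3*m^5 + 36*m^4 - 72*m^3 - 480*m^2 + 1872*m - 1728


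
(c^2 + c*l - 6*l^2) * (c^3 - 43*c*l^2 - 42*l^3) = c^5 + c^4*l - 49*c^3*l^2 - 85*c^2*l^3 + 216*c*l^4 + 252*l^5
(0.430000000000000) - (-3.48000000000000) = 3.91000000000000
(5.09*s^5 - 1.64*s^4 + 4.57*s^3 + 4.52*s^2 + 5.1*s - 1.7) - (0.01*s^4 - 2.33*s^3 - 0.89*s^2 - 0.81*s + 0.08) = 5.09*s^5 - 1.65*s^4 + 6.9*s^3 + 5.41*s^2 + 5.91*s - 1.78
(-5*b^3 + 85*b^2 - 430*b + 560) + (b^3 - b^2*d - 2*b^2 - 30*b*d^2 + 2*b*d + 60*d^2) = -4*b^3 - b^2*d + 83*b^2 - 30*b*d^2 + 2*b*d - 430*b + 60*d^2 + 560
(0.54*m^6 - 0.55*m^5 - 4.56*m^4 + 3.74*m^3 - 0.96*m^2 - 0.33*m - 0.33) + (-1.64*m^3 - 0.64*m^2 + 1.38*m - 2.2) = 0.54*m^6 - 0.55*m^5 - 4.56*m^4 + 2.1*m^3 - 1.6*m^2 + 1.05*m - 2.53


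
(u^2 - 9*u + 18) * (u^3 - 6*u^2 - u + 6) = u^5 - 15*u^4 + 71*u^3 - 93*u^2 - 72*u + 108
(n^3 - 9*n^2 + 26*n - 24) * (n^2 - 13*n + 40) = n^5 - 22*n^4 + 183*n^3 - 722*n^2 + 1352*n - 960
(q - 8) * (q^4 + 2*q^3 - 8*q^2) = q^5 - 6*q^4 - 24*q^3 + 64*q^2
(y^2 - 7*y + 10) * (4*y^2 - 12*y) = 4*y^4 - 40*y^3 + 124*y^2 - 120*y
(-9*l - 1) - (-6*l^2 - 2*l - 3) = 6*l^2 - 7*l + 2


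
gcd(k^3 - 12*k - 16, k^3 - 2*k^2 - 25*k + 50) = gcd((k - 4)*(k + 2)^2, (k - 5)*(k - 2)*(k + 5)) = 1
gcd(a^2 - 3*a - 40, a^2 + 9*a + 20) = a + 5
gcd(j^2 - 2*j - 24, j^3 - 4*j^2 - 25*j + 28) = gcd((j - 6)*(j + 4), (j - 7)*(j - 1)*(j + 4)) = j + 4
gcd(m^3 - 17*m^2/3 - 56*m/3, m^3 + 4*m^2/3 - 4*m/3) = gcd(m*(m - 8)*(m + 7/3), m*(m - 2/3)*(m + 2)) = m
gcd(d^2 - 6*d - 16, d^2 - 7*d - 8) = d - 8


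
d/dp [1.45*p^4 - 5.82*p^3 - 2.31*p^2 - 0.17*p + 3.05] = 5.8*p^3 - 17.46*p^2 - 4.62*p - 0.17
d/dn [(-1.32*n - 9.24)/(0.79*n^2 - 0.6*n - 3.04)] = (1.0428*n^2 + 14.5992*n - 1.5312)/(0.6241*n^4 - 0.948*n^3 - 4.4432*n^2 + 3.648*n + 9.2416)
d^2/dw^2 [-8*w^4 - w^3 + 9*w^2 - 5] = -96*w^2 - 6*w + 18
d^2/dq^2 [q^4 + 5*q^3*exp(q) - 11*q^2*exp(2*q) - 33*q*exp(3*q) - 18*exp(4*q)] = 5*q^3*exp(q) - 44*q^2*exp(2*q) + 30*q^2*exp(q) + 12*q^2 - 297*q*exp(3*q) - 88*q*exp(2*q) + 30*q*exp(q) - 288*exp(4*q) - 198*exp(3*q) - 22*exp(2*q)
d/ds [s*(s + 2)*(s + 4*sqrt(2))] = 3*s^2 + 4*s + 8*sqrt(2)*s + 8*sqrt(2)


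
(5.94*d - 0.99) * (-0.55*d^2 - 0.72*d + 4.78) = -3.267*d^3 - 3.7323*d^2 + 29.106*d - 4.7322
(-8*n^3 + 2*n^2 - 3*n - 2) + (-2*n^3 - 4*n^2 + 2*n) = -10*n^3 - 2*n^2 - n - 2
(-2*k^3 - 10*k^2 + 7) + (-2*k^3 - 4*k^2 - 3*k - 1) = -4*k^3 - 14*k^2 - 3*k + 6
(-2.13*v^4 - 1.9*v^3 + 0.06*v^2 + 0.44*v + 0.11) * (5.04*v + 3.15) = -10.7352*v^5 - 16.2855*v^4 - 5.6826*v^3 + 2.4066*v^2 + 1.9404*v + 0.3465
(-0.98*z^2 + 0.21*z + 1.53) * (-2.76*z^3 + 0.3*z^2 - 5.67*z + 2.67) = 2.7048*z^5 - 0.8736*z^4 + 1.3968*z^3 - 3.3483*z^2 - 8.1144*z + 4.0851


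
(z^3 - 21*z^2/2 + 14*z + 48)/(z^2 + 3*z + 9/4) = 2*(z^2 - 12*z + 32)/(2*z + 3)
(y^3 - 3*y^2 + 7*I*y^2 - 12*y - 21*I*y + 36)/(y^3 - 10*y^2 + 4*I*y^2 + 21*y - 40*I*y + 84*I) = (y + 3*I)/(y - 7)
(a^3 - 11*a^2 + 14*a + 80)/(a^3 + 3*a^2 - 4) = (a^2 - 13*a + 40)/(a^2 + a - 2)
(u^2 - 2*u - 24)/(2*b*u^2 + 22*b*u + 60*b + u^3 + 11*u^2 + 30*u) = (u^2 - 2*u - 24)/(2*b*u^2 + 22*b*u + 60*b + u^3 + 11*u^2 + 30*u)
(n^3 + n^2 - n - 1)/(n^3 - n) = (n + 1)/n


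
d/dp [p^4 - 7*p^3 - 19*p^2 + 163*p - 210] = 4*p^3 - 21*p^2 - 38*p + 163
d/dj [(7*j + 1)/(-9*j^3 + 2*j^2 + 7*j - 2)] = (126*j^3 + 13*j^2 - 4*j - 21)/(81*j^6 - 36*j^5 - 122*j^4 + 64*j^3 + 41*j^2 - 28*j + 4)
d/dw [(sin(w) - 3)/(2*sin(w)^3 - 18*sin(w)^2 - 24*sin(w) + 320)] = (-sin(w)^3 + 9*sin(w)^2 - 27*sin(w) + 62)*cos(w)/((sin(w) - 8)^2*(sin(w) - 5)^2*(sin(w) + 4)^2)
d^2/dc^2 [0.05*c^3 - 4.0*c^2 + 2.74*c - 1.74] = 0.3*c - 8.0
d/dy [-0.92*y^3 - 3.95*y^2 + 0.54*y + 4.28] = -2.76*y^2 - 7.9*y + 0.54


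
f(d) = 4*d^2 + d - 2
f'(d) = 8*d + 1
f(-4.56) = 76.61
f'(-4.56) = -35.48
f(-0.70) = -0.74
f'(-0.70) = -4.60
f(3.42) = 48.21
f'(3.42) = 28.36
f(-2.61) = 22.64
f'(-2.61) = -19.88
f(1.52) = 8.76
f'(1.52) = 13.16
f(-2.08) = 13.23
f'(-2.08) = -15.64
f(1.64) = 10.40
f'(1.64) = 14.12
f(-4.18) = 63.71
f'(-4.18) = -32.44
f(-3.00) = 31.00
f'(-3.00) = -23.00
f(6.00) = 148.00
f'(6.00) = 49.00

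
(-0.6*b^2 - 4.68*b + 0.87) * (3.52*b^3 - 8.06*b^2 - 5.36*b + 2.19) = -2.112*b^5 - 11.6376*b^4 + 43.9992*b^3 + 16.7586*b^2 - 14.9124*b + 1.9053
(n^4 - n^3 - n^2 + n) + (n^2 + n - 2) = n^4 - n^3 + 2*n - 2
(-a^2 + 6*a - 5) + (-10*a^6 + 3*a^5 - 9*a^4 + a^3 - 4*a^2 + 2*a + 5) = -10*a^6 + 3*a^5 - 9*a^4 + a^3 - 5*a^2 + 8*a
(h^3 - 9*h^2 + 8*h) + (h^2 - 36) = h^3 - 8*h^2 + 8*h - 36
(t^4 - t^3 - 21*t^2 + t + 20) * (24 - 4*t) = -4*t^5 + 28*t^4 + 60*t^3 - 508*t^2 - 56*t + 480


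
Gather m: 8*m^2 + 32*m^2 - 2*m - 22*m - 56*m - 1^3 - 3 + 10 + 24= 40*m^2 - 80*m + 30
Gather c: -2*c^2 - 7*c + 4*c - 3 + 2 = -2*c^2 - 3*c - 1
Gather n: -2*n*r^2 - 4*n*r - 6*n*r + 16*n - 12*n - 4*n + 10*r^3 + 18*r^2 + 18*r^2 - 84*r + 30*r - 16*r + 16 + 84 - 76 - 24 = n*(-2*r^2 - 10*r) + 10*r^3 + 36*r^2 - 70*r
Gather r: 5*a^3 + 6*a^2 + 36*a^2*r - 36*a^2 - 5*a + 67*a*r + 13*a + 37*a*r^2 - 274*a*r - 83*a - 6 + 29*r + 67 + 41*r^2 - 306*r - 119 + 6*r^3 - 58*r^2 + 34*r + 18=5*a^3 - 30*a^2 - 75*a + 6*r^3 + r^2*(37*a - 17) + r*(36*a^2 - 207*a - 243) - 40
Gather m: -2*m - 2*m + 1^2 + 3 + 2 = 6 - 4*m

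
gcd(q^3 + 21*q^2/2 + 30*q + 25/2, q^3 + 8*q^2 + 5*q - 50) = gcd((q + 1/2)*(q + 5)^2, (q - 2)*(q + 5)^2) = q^2 + 10*q + 25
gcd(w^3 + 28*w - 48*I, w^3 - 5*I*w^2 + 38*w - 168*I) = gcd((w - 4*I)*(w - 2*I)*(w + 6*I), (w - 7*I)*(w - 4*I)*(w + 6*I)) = w^2 + 2*I*w + 24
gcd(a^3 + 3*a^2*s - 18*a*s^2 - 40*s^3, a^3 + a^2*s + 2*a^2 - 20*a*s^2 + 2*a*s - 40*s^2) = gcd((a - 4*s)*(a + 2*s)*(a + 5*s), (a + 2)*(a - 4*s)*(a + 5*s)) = -a^2 - a*s + 20*s^2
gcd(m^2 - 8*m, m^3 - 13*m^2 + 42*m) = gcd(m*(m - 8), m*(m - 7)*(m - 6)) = m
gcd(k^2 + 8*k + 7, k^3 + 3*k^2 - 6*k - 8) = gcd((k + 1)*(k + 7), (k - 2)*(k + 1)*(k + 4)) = k + 1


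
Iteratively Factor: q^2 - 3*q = (q)*(q - 3)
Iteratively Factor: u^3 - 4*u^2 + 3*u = (u - 3)*(u^2 - u) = u*(u - 3)*(u - 1)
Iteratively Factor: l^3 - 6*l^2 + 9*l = (l - 3)*(l^2 - 3*l) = (l - 3)^2*(l)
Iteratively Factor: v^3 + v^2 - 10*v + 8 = (v - 2)*(v^2 + 3*v - 4) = (v - 2)*(v - 1)*(v + 4)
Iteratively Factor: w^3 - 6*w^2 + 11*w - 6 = (w - 2)*(w^2 - 4*w + 3) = (w - 2)*(w - 1)*(w - 3)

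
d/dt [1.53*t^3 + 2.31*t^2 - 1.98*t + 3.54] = 4.59*t^2 + 4.62*t - 1.98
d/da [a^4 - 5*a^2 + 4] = 4*a^3 - 10*a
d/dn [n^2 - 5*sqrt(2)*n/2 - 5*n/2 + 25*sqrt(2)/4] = 2*n - 5*sqrt(2)/2 - 5/2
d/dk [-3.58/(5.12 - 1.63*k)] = -5.8354/(1.63*k - 5.12)^2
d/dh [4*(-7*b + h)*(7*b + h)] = 8*h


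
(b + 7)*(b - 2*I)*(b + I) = b^3 + 7*b^2 - I*b^2 + 2*b - 7*I*b + 14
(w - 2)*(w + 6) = w^2 + 4*w - 12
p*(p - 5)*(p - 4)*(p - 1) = p^4 - 10*p^3 + 29*p^2 - 20*p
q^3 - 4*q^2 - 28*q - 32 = (q - 8)*(q + 2)^2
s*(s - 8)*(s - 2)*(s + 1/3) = s^4 - 29*s^3/3 + 38*s^2/3 + 16*s/3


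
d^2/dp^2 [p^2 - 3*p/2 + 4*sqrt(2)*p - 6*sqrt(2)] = 2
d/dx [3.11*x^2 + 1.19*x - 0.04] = 6.22*x + 1.19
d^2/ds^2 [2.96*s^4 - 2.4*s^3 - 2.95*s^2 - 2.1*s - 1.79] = 35.52*s^2 - 14.4*s - 5.9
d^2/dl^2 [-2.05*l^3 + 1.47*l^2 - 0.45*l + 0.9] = 2.94 - 12.3*l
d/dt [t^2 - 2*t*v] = 2*t - 2*v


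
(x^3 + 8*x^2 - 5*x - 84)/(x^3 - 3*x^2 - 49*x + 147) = (x + 4)/(x - 7)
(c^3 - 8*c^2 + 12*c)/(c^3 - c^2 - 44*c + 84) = c/(c + 7)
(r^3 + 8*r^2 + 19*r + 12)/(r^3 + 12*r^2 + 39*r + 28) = (r + 3)/(r + 7)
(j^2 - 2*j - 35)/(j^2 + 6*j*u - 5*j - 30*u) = (j^2 - 2*j - 35)/(j^2 + 6*j*u - 5*j - 30*u)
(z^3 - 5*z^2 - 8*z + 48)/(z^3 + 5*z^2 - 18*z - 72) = (z - 4)/(z + 6)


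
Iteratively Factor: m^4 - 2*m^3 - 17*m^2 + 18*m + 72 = (m - 3)*(m^3 + m^2 - 14*m - 24) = (m - 4)*(m - 3)*(m^2 + 5*m + 6) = (m - 4)*(m - 3)*(m + 2)*(m + 3)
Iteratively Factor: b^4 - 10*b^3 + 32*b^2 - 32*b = (b - 4)*(b^3 - 6*b^2 + 8*b) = (b - 4)*(b - 2)*(b^2 - 4*b) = b*(b - 4)*(b - 2)*(b - 4)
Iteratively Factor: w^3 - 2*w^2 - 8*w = (w + 2)*(w^2 - 4*w) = w*(w + 2)*(w - 4)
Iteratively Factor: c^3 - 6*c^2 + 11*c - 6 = (c - 1)*(c^2 - 5*c + 6) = (c - 3)*(c - 1)*(c - 2)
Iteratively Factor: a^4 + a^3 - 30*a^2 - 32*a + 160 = (a + 4)*(a^3 - 3*a^2 - 18*a + 40) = (a - 2)*(a + 4)*(a^2 - a - 20) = (a - 5)*(a - 2)*(a + 4)*(a + 4)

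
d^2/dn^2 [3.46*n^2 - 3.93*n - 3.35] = 6.92000000000000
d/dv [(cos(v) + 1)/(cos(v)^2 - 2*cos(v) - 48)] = (cos(v)^2 + 2*cos(v) + 46)*sin(v)/(sin(v)^2 + 2*cos(v) + 47)^2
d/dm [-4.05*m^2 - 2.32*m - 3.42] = -8.1*m - 2.32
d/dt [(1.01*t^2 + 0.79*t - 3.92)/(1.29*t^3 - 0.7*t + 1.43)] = ((2.02*t + 0.79)*(1.29*t^3 - 0.7*t + 1.43) - (3.87*t^2 - 0.7)*(1.01*t^2 + 0.79*t - 3.92))/(1.29*t^3 - 0.7*t + 1.43)^2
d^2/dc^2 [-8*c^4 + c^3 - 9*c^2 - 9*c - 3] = -96*c^2 + 6*c - 18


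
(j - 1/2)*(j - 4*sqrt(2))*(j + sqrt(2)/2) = j^3 - 7*sqrt(2)*j^2/2 - j^2/2 - 4*j + 7*sqrt(2)*j/4 + 2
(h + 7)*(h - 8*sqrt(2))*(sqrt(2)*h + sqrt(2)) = sqrt(2)*h^3 - 16*h^2 + 8*sqrt(2)*h^2 - 128*h + 7*sqrt(2)*h - 112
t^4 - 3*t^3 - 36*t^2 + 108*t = t*(t - 6)*(t - 3)*(t + 6)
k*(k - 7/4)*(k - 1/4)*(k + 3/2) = k^4 - k^3/2 - 41*k^2/16 + 21*k/32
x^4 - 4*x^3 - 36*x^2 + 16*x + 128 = (x - 8)*(x - 2)*(x + 2)*(x + 4)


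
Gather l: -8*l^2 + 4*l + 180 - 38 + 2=-8*l^2 + 4*l + 144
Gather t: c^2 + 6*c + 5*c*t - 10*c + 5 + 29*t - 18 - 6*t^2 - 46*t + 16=c^2 - 4*c - 6*t^2 + t*(5*c - 17) + 3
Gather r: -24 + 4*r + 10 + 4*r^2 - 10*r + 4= 4*r^2 - 6*r - 10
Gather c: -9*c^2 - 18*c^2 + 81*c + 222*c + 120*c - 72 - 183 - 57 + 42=-27*c^2 + 423*c - 270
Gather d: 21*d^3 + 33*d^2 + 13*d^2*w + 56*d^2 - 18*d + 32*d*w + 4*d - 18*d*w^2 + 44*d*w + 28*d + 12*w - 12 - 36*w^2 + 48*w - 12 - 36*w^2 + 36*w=21*d^3 + d^2*(13*w + 89) + d*(-18*w^2 + 76*w + 14) - 72*w^2 + 96*w - 24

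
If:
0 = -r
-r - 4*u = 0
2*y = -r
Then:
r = 0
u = 0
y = 0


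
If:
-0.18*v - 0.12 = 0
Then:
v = -0.67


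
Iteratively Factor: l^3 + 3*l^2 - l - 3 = (l - 1)*(l^2 + 4*l + 3) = (l - 1)*(l + 1)*(l + 3)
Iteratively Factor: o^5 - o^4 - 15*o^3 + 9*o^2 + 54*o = (o)*(o^4 - o^3 - 15*o^2 + 9*o + 54) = o*(o + 3)*(o^3 - 4*o^2 - 3*o + 18) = o*(o + 2)*(o + 3)*(o^2 - 6*o + 9) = o*(o - 3)*(o + 2)*(o + 3)*(o - 3)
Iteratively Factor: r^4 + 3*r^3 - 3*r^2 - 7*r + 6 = (r - 1)*(r^3 + 4*r^2 + r - 6) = (r - 1)*(r + 3)*(r^2 + r - 2) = (r - 1)^2*(r + 3)*(r + 2)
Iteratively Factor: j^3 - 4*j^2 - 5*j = (j - 5)*(j^2 + j) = j*(j - 5)*(j + 1)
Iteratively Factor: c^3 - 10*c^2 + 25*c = (c - 5)*(c^2 - 5*c) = c*(c - 5)*(c - 5)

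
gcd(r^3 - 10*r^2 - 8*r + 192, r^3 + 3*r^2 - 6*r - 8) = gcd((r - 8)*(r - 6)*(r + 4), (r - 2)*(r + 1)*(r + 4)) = r + 4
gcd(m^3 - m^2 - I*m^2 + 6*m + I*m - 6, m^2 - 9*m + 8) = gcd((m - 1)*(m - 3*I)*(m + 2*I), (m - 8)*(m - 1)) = m - 1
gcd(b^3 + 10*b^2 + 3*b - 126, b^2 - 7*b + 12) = b - 3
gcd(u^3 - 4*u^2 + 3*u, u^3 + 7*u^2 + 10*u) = u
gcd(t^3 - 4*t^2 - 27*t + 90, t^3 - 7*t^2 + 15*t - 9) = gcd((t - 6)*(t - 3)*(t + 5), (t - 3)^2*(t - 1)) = t - 3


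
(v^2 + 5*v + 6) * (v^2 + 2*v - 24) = v^4 + 7*v^3 - 8*v^2 - 108*v - 144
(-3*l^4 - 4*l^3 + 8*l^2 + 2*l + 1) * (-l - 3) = 3*l^5 + 13*l^4 + 4*l^3 - 26*l^2 - 7*l - 3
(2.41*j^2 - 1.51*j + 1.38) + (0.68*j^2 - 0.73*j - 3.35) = 3.09*j^2 - 2.24*j - 1.97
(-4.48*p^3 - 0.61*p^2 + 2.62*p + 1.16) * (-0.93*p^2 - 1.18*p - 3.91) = 4.1664*p^5 + 5.8537*p^4 + 15.8*p^3 - 1.7853*p^2 - 11.613*p - 4.5356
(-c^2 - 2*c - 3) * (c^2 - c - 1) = -c^4 - c^3 + 5*c + 3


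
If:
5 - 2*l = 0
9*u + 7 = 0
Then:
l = 5/2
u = -7/9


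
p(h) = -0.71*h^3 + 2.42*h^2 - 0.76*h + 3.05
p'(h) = -2.13*h^2 + 4.84*h - 0.76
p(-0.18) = 3.27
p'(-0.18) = -1.70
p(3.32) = 1.22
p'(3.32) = -8.17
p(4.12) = -8.66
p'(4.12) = -16.97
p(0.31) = 3.03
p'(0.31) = 0.54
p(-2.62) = 34.42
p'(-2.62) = -28.06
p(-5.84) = 231.44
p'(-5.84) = -101.67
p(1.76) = 5.34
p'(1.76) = 1.16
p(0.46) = 3.14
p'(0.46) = 1.02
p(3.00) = 3.38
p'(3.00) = -5.41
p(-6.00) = 248.09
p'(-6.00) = -106.48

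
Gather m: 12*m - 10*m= 2*m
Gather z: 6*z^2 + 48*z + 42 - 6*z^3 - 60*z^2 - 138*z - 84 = -6*z^3 - 54*z^2 - 90*z - 42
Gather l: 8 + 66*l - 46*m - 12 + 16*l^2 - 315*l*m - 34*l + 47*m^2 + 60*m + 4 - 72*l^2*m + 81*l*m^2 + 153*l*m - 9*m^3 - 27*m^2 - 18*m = l^2*(16 - 72*m) + l*(81*m^2 - 162*m + 32) - 9*m^3 + 20*m^2 - 4*m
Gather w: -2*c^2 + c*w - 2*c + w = -2*c^2 - 2*c + w*(c + 1)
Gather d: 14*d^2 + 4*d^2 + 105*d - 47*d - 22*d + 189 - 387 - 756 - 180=18*d^2 + 36*d - 1134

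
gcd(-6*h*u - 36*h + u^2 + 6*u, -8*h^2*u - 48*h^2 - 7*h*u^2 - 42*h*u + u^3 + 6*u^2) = u + 6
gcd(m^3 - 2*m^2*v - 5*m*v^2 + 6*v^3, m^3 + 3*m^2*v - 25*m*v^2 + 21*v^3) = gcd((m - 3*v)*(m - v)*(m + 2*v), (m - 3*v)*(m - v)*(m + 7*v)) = m^2 - 4*m*v + 3*v^2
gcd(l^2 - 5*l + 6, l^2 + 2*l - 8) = l - 2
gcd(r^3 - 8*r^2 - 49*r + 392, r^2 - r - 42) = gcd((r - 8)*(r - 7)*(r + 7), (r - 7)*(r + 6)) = r - 7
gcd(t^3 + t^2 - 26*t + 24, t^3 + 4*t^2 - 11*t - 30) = 1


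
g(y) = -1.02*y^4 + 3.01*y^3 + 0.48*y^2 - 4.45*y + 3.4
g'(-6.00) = 1196.15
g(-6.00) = -1924.70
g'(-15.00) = 15782.90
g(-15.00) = -61618.10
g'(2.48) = -8.76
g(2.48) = 2.64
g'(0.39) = -2.94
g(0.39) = 1.89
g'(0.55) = -1.87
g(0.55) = 1.51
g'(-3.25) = 227.87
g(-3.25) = -194.19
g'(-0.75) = 1.63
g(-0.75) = 5.41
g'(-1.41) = 23.59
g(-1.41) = -1.84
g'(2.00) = 0.95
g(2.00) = 4.18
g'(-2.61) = 127.10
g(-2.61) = -82.57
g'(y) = -4.08*y^3 + 9.03*y^2 + 0.96*y - 4.45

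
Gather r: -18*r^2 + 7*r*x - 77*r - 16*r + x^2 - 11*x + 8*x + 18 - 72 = -18*r^2 + r*(7*x - 93) + x^2 - 3*x - 54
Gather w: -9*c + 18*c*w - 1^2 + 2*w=-9*c + w*(18*c + 2) - 1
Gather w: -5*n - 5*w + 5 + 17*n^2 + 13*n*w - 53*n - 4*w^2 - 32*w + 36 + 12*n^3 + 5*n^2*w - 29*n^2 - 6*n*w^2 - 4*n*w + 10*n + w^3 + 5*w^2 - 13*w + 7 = 12*n^3 - 12*n^2 - 48*n + w^3 + w^2*(1 - 6*n) + w*(5*n^2 + 9*n - 50) + 48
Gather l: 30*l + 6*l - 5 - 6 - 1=36*l - 12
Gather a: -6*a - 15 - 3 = -6*a - 18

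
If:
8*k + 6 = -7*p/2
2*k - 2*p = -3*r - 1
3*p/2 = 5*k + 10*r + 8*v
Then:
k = 168*v/283 - 256/283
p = 100/283 - 384*v/283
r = 143/283 - 368*v/283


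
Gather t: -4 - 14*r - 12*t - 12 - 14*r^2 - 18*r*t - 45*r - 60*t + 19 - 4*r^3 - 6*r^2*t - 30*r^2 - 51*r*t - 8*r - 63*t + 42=-4*r^3 - 44*r^2 - 67*r + t*(-6*r^2 - 69*r - 135) + 45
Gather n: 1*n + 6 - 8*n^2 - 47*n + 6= -8*n^2 - 46*n + 12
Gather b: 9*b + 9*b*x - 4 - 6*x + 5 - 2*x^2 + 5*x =b*(9*x + 9) - 2*x^2 - x + 1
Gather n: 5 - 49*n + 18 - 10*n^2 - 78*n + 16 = -10*n^2 - 127*n + 39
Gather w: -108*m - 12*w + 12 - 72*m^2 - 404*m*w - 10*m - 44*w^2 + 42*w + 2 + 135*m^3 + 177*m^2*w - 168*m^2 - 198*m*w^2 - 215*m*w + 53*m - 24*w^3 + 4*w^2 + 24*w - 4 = 135*m^3 - 240*m^2 - 65*m - 24*w^3 + w^2*(-198*m - 40) + w*(177*m^2 - 619*m + 54) + 10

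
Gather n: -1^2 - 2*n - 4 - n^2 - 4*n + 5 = -n^2 - 6*n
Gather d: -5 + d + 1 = d - 4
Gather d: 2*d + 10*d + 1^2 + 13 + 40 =12*d + 54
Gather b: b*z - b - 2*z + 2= b*(z - 1) - 2*z + 2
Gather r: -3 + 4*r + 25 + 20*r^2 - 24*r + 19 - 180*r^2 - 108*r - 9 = -160*r^2 - 128*r + 32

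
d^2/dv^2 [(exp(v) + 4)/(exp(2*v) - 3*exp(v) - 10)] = (exp(4*v) + 19*exp(3*v) + 24*exp(2*v) + 166*exp(v) - 20)*exp(v)/(exp(6*v) - 9*exp(5*v) - 3*exp(4*v) + 153*exp(3*v) + 30*exp(2*v) - 900*exp(v) - 1000)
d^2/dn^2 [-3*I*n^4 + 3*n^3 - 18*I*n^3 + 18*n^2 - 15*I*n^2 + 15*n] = -36*I*n^2 + n*(18 - 108*I) + 36 - 30*I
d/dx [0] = 0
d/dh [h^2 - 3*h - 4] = 2*h - 3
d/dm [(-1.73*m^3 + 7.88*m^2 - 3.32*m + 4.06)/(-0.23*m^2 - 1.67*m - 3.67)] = (0.3979*m^4 + 5.7782*m^3 + 5.1241*m^2 - 55.9716*m + 18.9646)/(0.0529*m^4 + 0.7682*m^3 + 4.4771*m^2 + 12.2578*m + 13.4689)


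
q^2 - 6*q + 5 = (q - 5)*(q - 1)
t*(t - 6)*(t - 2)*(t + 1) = t^4 - 7*t^3 + 4*t^2 + 12*t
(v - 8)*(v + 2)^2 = v^3 - 4*v^2 - 28*v - 32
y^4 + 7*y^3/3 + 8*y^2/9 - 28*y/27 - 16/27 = (y - 2/3)*(y + 2/3)*(y + 1)*(y + 4/3)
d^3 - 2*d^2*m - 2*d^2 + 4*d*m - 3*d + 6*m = (d - 3)*(d + 1)*(d - 2*m)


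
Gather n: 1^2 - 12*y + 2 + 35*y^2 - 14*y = 35*y^2 - 26*y + 3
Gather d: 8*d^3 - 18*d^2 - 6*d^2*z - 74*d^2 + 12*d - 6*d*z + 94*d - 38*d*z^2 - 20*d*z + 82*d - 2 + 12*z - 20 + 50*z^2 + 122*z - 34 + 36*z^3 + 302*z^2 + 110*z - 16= 8*d^3 + d^2*(-6*z - 92) + d*(-38*z^2 - 26*z + 188) + 36*z^3 + 352*z^2 + 244*z - 72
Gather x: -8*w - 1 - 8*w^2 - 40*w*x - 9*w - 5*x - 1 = -8*w^2 - 17*w + x*(-40*w - 5) - 2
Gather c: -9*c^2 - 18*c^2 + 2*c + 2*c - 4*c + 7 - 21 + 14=-27*c^2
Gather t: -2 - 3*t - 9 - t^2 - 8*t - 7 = -t^2 - 11*t - 18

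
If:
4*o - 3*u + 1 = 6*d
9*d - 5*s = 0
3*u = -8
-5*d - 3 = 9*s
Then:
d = -15/106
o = -261/106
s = -27/106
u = -8/3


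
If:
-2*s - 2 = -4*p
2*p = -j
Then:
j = -s - 1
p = s/2 + 1/2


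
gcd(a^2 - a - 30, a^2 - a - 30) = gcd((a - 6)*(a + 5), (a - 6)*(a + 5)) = a^2 - a - 30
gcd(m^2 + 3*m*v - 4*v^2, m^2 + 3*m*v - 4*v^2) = -m^2 - 3*m*v + 4*v^2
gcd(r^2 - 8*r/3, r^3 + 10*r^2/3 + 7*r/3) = r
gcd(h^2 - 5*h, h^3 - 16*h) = h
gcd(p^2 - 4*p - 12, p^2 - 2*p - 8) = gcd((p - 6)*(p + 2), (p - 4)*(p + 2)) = p + 2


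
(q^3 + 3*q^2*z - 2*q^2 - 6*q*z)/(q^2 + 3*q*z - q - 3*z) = q*(q - 2)/(q - 1)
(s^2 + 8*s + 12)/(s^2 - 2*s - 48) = (s + 2)/(s - 8)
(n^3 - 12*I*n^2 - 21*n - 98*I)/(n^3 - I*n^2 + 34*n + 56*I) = (n - 7*I)/(n + 4*I)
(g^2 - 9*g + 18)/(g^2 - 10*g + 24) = (g - 3)/(g - 4)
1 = 1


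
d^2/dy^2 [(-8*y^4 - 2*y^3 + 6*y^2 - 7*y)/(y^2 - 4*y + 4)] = 2*(-8*y^4 + 64*y^3 - 192*y^2 - 7*y - 4)/(y^4 - 8*y^3 + 24*y^2 - 32*y + 16)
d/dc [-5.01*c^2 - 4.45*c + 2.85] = -10.02*c - 4.45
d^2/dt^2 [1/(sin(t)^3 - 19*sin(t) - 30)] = (9*sin(t)^6 - 50*sin(t)^4 + 270*sin(t)^3 + 475*sin(t)^2 - 750*sin(t) - 722)/(-sin(t)^3 + 19*sin(t) + 30)^3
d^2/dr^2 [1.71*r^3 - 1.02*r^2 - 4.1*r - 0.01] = 10.26*r - 2.04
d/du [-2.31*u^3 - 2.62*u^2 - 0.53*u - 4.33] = -6.93*u^2 - 5.24*u - 0.53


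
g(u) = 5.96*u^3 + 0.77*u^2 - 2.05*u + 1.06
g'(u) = 17.88*u^2 + 1.54*u - 2.05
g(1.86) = 38.26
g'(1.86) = 62.67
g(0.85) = 3.53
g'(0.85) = 12.18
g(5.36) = 929.98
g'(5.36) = 519.89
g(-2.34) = -66.29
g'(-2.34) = 92.25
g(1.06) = 6.85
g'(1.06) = 19.67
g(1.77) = 32.89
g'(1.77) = 56.69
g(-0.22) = 1.48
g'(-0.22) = -1.52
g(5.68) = 1106.43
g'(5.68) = 583.55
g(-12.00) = -10162.34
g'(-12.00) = 2554.19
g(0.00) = 1.06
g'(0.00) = -2.05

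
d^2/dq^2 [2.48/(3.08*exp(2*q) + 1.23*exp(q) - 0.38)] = (2.48*(6.16*exp(q) + 1.23)*(12.32*exp(q) + 2.46)*exp(q) - (30.5536*exp(q) + 3.0504)*(3.08*exp(2*q) + 1.23*exp(q) - 0.38))*exp(q)/(3.08*exp(2*q) + 1.23*exp(q) - 0.38)^3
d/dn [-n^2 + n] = 1 - 2*n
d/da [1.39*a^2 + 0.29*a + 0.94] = 2.78*a + 0.29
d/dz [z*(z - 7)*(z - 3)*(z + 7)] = 4*z^3 - 9*z^2 - 98*z + 147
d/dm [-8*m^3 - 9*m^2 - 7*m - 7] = -24*m^2 - 18*m - 7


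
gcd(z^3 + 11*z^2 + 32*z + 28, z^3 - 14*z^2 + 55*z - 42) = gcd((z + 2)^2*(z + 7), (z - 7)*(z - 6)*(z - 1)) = 1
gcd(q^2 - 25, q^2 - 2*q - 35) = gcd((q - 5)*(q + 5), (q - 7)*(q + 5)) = q + 5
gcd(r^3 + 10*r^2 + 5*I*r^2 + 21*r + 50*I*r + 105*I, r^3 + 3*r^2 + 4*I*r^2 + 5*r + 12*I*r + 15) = r^2 + r*(3 + 5*I) + 15*I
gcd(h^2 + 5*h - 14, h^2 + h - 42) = h + 7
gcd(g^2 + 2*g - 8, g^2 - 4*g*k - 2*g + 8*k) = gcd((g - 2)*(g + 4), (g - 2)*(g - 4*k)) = g - 2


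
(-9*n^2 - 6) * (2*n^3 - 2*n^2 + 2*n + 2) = -18*n^5 + 18*n^4 - 30*n^3 - 6*n^2 - 12*n - 12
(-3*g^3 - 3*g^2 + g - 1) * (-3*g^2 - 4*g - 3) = 9*g^5 + 21*g^4 + 18*g^3 + 8*g^2 + g + 3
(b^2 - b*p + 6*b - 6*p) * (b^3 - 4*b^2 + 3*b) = b^5 - b^4*p + 2*b^4 - 2*b^3*p - 21*b^3 + 21*b^2*p + 18*b^2 - 18*b*p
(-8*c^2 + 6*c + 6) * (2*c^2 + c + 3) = -16*c^4 + 4*c^3 - 6*c^2 + 24*c + 18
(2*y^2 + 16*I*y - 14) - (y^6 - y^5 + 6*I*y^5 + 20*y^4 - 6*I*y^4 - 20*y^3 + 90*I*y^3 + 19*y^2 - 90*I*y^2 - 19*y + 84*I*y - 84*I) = -y^6 + y^5 - 6*I*y^5 - 20*y^4 + 6*I*y^4 + 20*y^3 - 90*I*y^3 - 17*y^2 + 90*I*y^2 + 19*y - 68*I*y - 14 + 84*I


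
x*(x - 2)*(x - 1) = x^3 - 3*x^2 + 2*x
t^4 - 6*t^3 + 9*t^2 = t^2*(t - 3)^2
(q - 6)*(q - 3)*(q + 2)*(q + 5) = q^4 - 2*q^3 - 35*q^2 + 36*q + 180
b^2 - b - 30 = (b - 6)*(b + 5)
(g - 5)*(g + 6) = g^2 + g - 30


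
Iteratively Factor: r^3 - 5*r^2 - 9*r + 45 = (r - 5)*(r^2 - 9) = (r - 5)*(r + 3)*(r - 3)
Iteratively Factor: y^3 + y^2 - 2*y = (y - 1)*(y^2 + 2*y) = y*(y - 1)*(y + 2)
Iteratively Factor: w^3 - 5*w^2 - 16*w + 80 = (w - 5)*(w^2 - 16) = (w - 5)*(w + 4)*(w - 4)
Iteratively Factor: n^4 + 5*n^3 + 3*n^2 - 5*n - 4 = (n + 1)*(n^3 + 4*n^2 - n - 4) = (n - 1)*(n + 1)*(n^2 + 5*n + 4) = (n - 1)*(n + 1)*(n + 4)*(n + 1)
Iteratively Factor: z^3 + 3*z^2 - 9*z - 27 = (z + 3)*(z^2 - 9) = (z + 3)^2*(z - 3)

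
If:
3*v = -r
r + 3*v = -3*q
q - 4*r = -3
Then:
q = 0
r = 3/4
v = -1/4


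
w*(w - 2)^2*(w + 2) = w^4 - 2*w^3 - 4*w^2 + 8*w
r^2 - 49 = (r - 7)*(r + 7)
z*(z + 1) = z^2 + z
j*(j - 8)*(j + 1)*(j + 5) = j^4 - 2*j^3 - 43*j^2 - 40*j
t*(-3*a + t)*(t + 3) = -3*a*t^2 - 9*a*t + t^3 + 3*t^2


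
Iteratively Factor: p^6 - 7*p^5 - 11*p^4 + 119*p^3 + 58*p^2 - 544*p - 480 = (p + 2)*(p^5 - 9*p^4 + 7*p^3 + 105*p^2 - 152*p - 240) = (p + 2)*(p + 3)*(p^4 - 12*p^3 + 43*p^2 - 24*p - 80) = (p - 5)*(p + 2)*(p + 3)*(p^3 - 7*p^2 + 8*p + 16) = (p - 5)*(p - 4)*(p + 2)*(p + 3)*(p^2 - 3*p - 4) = (p - 5)*(p - 4)^2*(p + 2)*(p + 3)*(p + 1)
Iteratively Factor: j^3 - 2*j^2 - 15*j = (j)*(j^2 - 2*j - 15) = j*(j + 3)*(j - 5)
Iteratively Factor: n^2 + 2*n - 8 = (n + 4)*(n - 2)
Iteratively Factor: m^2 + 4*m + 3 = (m + 3)*(m + 1)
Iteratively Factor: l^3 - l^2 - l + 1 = (l - 1)*(l^2 - 1) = (l - 1)^2*(l + 1)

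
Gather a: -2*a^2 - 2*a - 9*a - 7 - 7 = -2*a^2 - 11*a - 14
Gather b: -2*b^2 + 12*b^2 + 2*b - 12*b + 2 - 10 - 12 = 10*b^2 - 10*b - 20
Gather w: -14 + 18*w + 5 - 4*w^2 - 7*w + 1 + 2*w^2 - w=-2*w^2 + 10*w - 8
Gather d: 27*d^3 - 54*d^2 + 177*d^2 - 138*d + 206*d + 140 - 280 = 27*d^3 + 123*d^2 + 68*d - 140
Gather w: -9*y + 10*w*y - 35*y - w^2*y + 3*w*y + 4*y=-w^2*y + 13*w*y - 40*y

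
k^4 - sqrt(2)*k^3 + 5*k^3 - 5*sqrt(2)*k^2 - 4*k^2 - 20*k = k*(k + 5)*(k - 2*sqrt(2))*(k + sqrt(2))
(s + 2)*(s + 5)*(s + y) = s^3 + s^2*y + 7*s^2 + 7*s*y + 10*s + 10*y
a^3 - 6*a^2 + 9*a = a*(a - 3)^2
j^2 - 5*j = j*(j - 5)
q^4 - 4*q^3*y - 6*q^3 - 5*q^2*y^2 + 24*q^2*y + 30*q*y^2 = q*(q - 6)*(q - 5*y)*(q + y)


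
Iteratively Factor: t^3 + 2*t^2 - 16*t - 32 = (t - 4)*(t^2 + 6*t + 8) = (t - 4)*(t + 4)*(t + 2)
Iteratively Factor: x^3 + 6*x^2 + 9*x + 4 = (x + 1)*(x^2 + 5*x + 4) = (x + 1)^2*(x + 4)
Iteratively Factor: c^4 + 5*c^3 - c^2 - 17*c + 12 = (c - 1)*(c^3 + 6*c^2 + 5*c - 12) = (c - 1)*(c + 4)*(c^2 + 2*c - 3) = (c - 1)^2*(c + 4)*(c + 3)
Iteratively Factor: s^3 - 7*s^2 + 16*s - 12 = (s - 2)*(s^2 - 5*s + 6) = (s - 3)*(s - 2)*(s - 2)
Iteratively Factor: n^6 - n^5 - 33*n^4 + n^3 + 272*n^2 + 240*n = (n + 3)*(n^5 - 4*n^4 - 21*n^3 + 64*n^2 + 80*n) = (n - 5)*(n + 3)*(n^4 + n^3 - 16*n^2 - 16*n) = (n - 5)*(n - 4)*(n + 3)*(n^3 + 5*n^2 + 4*n) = (n - 5)*(n - 4)*(n + 1)*(n + 3)*(n^2 + 4*n) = n*(n - 5)*(n - 4)*(n + 1)*(n + 3)*(n + 4)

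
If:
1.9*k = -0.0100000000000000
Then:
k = -0.01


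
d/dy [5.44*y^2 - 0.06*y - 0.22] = 10.88*y - 0.06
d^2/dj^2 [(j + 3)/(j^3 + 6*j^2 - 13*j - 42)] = 2*((j + 3)*(3*j^2 + 12*j - 13)^2 + (-3*j^2 - 12*j - 3*(j + 2)*(j + 3) + 13)*(j^3 + 6*j^2 - 13*j - 42))/(j^3 + 6*j^2 - 13*j - 42)^3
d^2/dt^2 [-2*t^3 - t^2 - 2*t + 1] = -12*t - 2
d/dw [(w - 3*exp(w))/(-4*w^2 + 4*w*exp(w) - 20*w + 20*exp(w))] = (-(w - 3*exp(w))*(w*exp(w) - 2*w + 6*exp(w) - 5) + (3*exp(w) - 1)*(w^2 - w*exp(w) + 5*w - 5*exp(w)))/(4*(w^2 - w*exp(w) + 5*w - 5*exp(w))^2)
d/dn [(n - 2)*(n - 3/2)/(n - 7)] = (n^2 - 14*n + 43/2)/(n^2 - 14*n + 49)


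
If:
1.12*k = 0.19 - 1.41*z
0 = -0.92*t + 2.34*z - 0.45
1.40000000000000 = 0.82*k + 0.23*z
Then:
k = 2.15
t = -4.49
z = -1.57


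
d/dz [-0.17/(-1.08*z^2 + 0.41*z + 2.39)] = (0.0697 - 0.3672*z)/(-1.08*z^2 + 0.41*z + 2.39)^2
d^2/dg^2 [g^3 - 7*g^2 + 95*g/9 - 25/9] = 6*g - 14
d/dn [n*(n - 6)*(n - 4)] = 3*n^2 - 20*n + 24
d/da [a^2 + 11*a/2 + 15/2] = 2*a + 11/2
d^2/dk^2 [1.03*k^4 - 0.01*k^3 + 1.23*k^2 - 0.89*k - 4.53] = 12.36*k^2 - 0.06*k + 2.46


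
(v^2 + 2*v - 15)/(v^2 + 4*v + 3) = (v^2 + 2*v - 15)/(v^2 + 4*v + 3)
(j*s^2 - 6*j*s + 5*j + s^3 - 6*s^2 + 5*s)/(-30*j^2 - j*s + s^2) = (-j*s^2 + 6*j*s - 5*j - s^3 + 6*s^2 - 5*s)/(30*j^2 + j*s - s^2)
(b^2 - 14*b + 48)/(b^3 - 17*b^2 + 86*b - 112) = (b - 6)/(b^2 - 9*b + 14)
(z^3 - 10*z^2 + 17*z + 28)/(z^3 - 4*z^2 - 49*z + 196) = (z + 1)/(z + 7)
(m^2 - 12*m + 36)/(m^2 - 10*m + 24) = (m - 6)/(m - 4)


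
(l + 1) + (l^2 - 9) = l^2 + l - 8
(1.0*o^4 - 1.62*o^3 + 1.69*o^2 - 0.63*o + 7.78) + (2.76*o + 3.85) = 1.0*o^4 - 1.62*o^3 + 1.69*o^2 + 2.13*o + 11.63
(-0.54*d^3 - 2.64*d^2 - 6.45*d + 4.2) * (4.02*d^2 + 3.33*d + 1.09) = -2.1708*d^5 - 12.411*d^4 - 35.3088*d^3 - 7.4721*d^2 + 6.9555*d + 4.578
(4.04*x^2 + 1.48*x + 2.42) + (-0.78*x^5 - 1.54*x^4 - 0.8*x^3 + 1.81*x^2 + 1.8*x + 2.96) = -0.78*x^5 - 1.54*x^4 - 0.8*x^3 + 5.85*x^2 + 3.28*x + 5.38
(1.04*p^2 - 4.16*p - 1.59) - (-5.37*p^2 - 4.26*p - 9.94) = 6.41*p^2 + 0.0999999999999996*p + 8.35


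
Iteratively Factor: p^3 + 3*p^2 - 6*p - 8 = (p - 2)*(p^2 + 5*p + 4) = (p - 2)*(p + 4)*(p + 1)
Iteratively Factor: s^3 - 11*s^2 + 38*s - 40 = (s - 4)*(s^2 - 7*s + 10) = (s - 4)*(s - 2)*(s - 5)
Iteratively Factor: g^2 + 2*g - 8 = (g + 4)*(g - 2)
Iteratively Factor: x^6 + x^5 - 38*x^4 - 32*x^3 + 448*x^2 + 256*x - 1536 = (x + 4)*(x^5 - 3*x^4 - 26*x^3 + 72*x^2 + 160*x - 384) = (x - 2)*(x + 4)*(x^4 - x^3 - 28*x^2 + 16*x + 192) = (x - 4)*(x - 2)*(x + 4)*(x^3 + 3*x^2 - 16*x - 48) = (x - 4)*(x - 2)*(x + 3)*(x + 4)*(x^2 - 16) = (x - 4)^2*(x - 2)*(x + 3)*(x + 4)*(x + 4)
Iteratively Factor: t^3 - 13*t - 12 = (t - 4)*(t^2 + 4*t + 3) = (t - 4)*(t + 1)*(t + 3)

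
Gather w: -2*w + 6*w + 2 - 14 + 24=4*w + 12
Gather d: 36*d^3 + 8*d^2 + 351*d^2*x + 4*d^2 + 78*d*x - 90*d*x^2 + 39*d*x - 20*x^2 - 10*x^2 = 36*d^3 + d^2*(351*x + 12) + d*(-90*x^2 + 117*x) - 30*x^2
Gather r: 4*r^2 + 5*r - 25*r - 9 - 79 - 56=4*r^2 - 20*r - 144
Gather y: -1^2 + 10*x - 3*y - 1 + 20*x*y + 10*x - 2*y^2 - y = 20*x - 2*y^2 + y*(20*x - 4) - 2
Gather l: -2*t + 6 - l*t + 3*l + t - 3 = l*(3 - t) - t + 3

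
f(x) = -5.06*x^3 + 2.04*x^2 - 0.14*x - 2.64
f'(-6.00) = -571.10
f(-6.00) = 1164.60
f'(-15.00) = -3476.84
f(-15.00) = 17535.96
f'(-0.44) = -4.87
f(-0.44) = -1.75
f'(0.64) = -3.75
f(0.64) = -3.22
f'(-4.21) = -286.37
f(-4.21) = 411.68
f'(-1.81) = -57.26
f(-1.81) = 34.30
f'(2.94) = -119.35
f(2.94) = -114.00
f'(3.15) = -137.91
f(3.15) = -140.99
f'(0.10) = 0.12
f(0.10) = -2.64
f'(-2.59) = -112.54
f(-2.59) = 99.32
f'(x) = -15.18*x^2 + 4.08*x - 0.14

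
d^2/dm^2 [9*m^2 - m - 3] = 18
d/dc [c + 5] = 1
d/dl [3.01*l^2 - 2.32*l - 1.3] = 6.02*l - 2.32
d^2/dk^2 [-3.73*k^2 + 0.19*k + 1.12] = -7.46000000000000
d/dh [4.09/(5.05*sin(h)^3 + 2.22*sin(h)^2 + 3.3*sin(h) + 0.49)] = (-18.1596*sin(h) + 30.98175*cos(2*h) - 44.47875)*cos(h)/(5.05*sin(h)^3 + 2.22*sin(h)^2 + 3.3*sin(h) + 0.49)^2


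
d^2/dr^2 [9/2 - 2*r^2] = -4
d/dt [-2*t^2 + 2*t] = 2 - 4*t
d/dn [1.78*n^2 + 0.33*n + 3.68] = 3.56*n + 0.33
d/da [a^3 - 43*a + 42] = 3*a^2 - 43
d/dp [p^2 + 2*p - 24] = 2*p + 2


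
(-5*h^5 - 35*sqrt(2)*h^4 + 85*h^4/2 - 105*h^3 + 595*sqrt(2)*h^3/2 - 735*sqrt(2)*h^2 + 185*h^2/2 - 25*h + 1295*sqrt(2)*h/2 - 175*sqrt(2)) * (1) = -5*h^5 - 35*sqrt(2)*h^4 + 85*h^4/2 - 105*h^3 + 595*sqrt(2)*h^3/2 - 735*sqrt(2)*h^2 + 185*h^2/2 - 25*h + 1295*sqrt(2)*h/2 - 175*sqrt(2)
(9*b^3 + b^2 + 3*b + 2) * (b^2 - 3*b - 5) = 9*b^5 - 26*b^4 - 45*b^3 - 12*b^2 - 21*b - 10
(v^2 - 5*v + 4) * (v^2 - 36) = v^4 - 5*v^3 - 32*v^2 + 180*v - 144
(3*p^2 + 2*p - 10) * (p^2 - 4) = 3*p^4 + 2*p^3 - 22*p^2 - 8*p + 40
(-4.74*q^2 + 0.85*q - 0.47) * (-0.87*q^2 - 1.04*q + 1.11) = 4.1238*q^4 + 4.1901*q^3 - 5.7365*q^2 + 1.4323*q - 0.5217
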